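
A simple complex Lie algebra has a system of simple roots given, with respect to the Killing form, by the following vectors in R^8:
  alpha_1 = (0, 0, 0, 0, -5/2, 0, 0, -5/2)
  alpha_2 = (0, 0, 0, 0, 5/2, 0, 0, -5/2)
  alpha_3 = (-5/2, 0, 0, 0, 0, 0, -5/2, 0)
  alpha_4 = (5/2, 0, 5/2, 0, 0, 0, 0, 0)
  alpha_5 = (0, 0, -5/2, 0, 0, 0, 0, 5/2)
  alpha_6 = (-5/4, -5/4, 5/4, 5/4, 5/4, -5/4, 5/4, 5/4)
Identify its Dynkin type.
Compute the Cartan integers a_ij = 2(alpha_i, alpha_j)/(alpha_j, alpha_j); the resulting 6x6 Cartan matrix is
[[2, 0, 0, 0, -1, -1], [0, 2, 0, 0, -1, 0], [0, 0, 2, -1, 0, 0], [0, 0, -1, 2, -1, 0], [-1, -1, 0, -1, 2, 0], [-1, 0, 0, 0, 0, 2]].
All simple roots have the same length, so the diagram is simply laced. The associated Dynkin diagram is a chain of 5 nodes with one extra node attached to the third node from one end (E_6), so the type is E_6.

E_6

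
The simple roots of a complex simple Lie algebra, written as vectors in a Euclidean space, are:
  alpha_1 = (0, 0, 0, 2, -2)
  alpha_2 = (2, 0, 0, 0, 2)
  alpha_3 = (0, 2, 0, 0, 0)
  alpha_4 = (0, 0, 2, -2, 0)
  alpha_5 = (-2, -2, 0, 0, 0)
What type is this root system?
Compute the Cartan integers a_ij = 2(alpha_i, alpha_j)/(alpha_j, alpha_j); the resulting 5x5 Cartan matrix is
[[2, -1, 0, -1, 0], [-1, 2, 0, 0, -1], [0, 0, 2, 0, -1], [-1, 0, 0, 2, 0], [0, -1, -2, 0, 2]].
The roots have two lengths (squared-length ratio 2:1); the short ones are alpha_{3}. The associated Dynkin diagram is a chain of 5 nodes with a double edge at one end; the terminal node there is the unique short simple root (B_5), so the type is B_5 (the algebra so(11)).

B5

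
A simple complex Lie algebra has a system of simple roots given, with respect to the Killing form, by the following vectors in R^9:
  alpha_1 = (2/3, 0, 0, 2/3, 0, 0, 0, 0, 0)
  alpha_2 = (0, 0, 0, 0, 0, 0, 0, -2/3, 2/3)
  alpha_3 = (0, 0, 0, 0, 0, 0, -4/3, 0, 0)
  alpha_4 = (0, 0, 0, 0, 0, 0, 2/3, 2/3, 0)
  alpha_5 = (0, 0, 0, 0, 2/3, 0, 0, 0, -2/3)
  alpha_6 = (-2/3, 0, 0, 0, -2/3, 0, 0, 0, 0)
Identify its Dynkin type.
C_6 (sp(12))

Compute the Cartan integers a_ij = 2(alpha_i, alpha_j)/(alpha_j, alpha_j); the resulting 6x6 Cartan matrix is
[[2, 0, 0, 0, 0, -1], [0, 2, 0, -1, -1, 0], [0, 0, 2, -2, 0, 0], [0, -1, -1, 2, 0, 0], [0, -1, 0, 0, 2, -1], [-1, 0, 0, 0, -1, 2]].
The roots have two lengths (squared-length ratio 2:1); the short ones are alpha_{1,2,4,5,6}. The associated Dynkin diagram is a chain of 6 nodes with a double edge at one end; the terminal node there is the unique long simple root (C_6), so the type is C_6 (the algebra sp(12)).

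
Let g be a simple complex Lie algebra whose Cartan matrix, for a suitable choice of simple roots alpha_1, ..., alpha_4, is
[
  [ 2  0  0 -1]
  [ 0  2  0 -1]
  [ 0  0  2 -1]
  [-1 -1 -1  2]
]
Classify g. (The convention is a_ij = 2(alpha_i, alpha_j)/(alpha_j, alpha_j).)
type D_4

The matrix has rank 4 with 2's on the diagonal. Reading the off-diagonal entries as Dynkin edges (a single edge where a_ij = a_ji = -1; a double or triple edge where a_ij * a_ji = 2 or 3), the diagram is a chain of 2 nodes with a fork of two nodes at one end (D_4). One simple-root ordering that puts it in standard form is (alpha_3, alpha_4, alpha_2, alpha_1). So the algebra is type D_4, i.e. so(8).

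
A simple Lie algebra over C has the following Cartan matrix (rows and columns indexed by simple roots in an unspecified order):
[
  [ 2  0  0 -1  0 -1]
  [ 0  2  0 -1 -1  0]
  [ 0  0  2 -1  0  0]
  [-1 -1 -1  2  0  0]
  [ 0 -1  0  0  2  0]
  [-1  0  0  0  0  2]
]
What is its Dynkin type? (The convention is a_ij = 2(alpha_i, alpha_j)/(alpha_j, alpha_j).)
The matrix has rank 6 with 2's on the diagonal. Reading the off-diagonal entries as Dynkin edges (a single edge where a_ij = a_ji = -1; a double or triple edge where a_ij * a_ji = 2 or 3), the diagram is a chain of 5 nodes with one extra node attached to the third node from one end (E_6). One simple-root ordering that puts it in standard form is (alpha_5, alpha_3, alpha_2, alpha_4, alpha_1, alpha_6). So the algebra is type E_6.

E_6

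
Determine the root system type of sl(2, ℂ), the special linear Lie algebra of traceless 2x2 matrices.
This is sl(2), which has dimension 2^2 - 1 = 3 and rank 2 - 1 = 1 (a Cartan subalgebra is the diagonal traceless matrices). In the classification of classical Lie algebras, the special linear algebra sl(n+1) has type A_n; here n = 1, so the Dynkin diagram is a chain of 1 nodes with single edges (A_1). Hence the type is A_1.

A_1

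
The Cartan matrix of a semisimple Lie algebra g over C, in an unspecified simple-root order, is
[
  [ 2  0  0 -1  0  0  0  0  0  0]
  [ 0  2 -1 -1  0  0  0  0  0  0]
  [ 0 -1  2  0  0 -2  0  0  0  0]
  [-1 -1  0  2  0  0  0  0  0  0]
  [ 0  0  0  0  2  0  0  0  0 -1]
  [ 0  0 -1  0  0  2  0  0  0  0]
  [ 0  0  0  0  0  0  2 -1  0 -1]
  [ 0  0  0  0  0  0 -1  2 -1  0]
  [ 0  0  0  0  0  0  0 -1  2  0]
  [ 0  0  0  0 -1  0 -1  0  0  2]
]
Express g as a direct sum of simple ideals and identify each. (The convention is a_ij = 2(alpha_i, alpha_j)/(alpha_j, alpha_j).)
The diagram associated to this matrix has two connected components: the simple roots {alpha_5, alpha_7, alpha_8, alpha_9, alpha_10} form a chain of 5 nodes with single edges (A_5), and {alpha_1, alpha_2, alpha_3, alpha_4, alpha_6} form a chain of 5 nodes with a double edge at one end; the terminal node there is the unique short simple root (B_5). A semisimple Lie algebra decomposes uniquely as the direct sum of simple ideals, one per connected component of its Dynkin diagram, so g ≅ A_5 ⊕ B_5 (dimension 35 + 55 = 90).

A5 ⊕ B5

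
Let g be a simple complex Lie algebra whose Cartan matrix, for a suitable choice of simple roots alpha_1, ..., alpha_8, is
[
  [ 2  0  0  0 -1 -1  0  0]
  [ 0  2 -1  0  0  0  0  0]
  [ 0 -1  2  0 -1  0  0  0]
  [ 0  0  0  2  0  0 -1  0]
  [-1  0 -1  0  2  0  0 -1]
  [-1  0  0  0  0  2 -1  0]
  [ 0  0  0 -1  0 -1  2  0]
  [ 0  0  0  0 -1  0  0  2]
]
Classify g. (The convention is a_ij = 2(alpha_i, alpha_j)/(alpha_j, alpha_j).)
E_8

The matrix has rank 8 with 2's on the diagonal. Reading the off-diagonal entries as Dynkin edges (a single edge where a_ij = a_ji = -1; a double or triple edge where a_ij * a_ji = 2 or 3), the diagram is a chain of 7 nodes with one extra node attached to the third node from one end (E_8). One simple-root ordering that puts it in standard form is (alpha_2, alpha_8, alpha_3, alpha_5, alpha_1, alpha_6, alpha_7, alpha_4). So the algebra is type E_8.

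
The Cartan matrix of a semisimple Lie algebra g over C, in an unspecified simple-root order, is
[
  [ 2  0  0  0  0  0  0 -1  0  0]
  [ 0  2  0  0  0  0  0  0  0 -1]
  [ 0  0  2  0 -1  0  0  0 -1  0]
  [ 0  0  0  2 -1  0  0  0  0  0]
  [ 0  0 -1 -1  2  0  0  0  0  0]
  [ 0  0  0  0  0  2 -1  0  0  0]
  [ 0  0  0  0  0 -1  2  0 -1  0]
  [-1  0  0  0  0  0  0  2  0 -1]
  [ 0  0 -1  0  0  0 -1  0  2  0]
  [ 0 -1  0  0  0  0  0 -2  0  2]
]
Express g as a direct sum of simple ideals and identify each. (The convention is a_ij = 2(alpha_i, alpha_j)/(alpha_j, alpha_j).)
type A_6 ⊕ type F_4

The diagram associated to this matrix has two connected components: the simple roots {alpha_3, alpha_4, alpha_5, alpha_6, alpha_7, alpha_9} form a chain of 6 nodes with single edges (A_6), and {alpha_1, alpha_2, alpha_8, alpha_10} form a chain of 4 nodes with a double edge between the middle two (F_4). A semisimple Lie algebra decomposes uniquely as the direct sum of simple ideals, one per connected component of its Dynkin diagram, so g ≅ A_6 ⊕ F_4 (dimension 48 + 52 = 100).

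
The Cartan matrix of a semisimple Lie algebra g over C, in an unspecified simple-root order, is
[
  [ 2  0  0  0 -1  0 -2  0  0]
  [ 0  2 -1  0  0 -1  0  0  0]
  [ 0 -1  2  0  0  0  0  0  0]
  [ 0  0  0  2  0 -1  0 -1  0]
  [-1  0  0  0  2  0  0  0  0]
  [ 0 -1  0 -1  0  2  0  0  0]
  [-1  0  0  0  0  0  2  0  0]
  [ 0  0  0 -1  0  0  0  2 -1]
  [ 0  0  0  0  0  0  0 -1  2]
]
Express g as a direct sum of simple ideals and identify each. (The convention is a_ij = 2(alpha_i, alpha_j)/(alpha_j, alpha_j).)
A_6 + B_3

The diagram associated to this matrix has two connected components: the simple roots {alpha_2, alpha_3, alpha_4, alpha_6, alpha_8, alpha_9} form a chain of 6 nodes with single edges (A_6), and {alpha_1, alpha_5, alpha_7} form a chain of 3 nodes with a double edge at one end; the terminal node there is the unique short simple root (B_3). A semisimple Lie algebra decomposes uniquely as the direct sum of simple ideals, one per connected component of its Dynkin diagram, so g ≅ A_6 ⊕ B_3 (dimension 48 + 21 = 69).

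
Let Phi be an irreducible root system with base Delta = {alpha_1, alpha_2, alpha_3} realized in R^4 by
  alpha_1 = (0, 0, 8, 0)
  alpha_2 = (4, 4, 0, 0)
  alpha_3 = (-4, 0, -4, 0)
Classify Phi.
Compute the Cartan integers a_ij = 2(alpha_i, alpha_j)/(alpha_j, alpha_j); the resulting 3x3 Cartan matrix is
[[2, 0, -2], [0, 2, -1], [-1, -1, 2]].
The roots have two lengths (squared-length ratio 2:1); the short ones are alpha_{2,3}. The associated Dynkin diagram is a chain of 3 nodes with a double edge at one end; the terminal node there is the unique long simple root (C_3), so the type is C_3 (the algebra sp(6)).

C_3 (sp(6))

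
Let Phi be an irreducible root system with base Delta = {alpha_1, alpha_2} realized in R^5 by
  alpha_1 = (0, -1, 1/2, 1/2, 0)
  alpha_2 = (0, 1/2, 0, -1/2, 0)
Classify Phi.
G_2

Compute the Cartan integers a_ij = 2(alpha_i, alpha_j)/(alpha_j, alpha_j); the resulting 2x2 Cartan matrix is
[[2, -3], [-1, 2]].
The roots have two lengths (squared-length ratio 3:1); the short ones are alpha_{2}. The associated Dynkin diagram is two nodes joined by a triple edge (G_2), so the type is G_2.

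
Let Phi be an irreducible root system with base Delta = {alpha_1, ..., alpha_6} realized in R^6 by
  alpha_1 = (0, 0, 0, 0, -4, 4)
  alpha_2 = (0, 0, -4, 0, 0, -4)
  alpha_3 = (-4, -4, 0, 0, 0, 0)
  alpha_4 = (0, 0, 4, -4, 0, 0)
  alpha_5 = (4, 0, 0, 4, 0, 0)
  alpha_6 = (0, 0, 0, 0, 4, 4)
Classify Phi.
D_6 (so(12))

Compute the Cartan integers a_ij = 2(alpha_i, alpha_j)/(alpha_j, alpha_j); the resulting 6x6 Cartan matrix is
[[2, -1, 0, 0, 0, 0], [-1, 2, 0, -1, 0, -1], [0, 0, 2, 0, -1, 0], [0, -1, 0, 2, -1, 0], [0, 0, -1, -1, 2, 0], [0, -1, 0, 0, 0, 2]].
All simple roots have the same length, so the diagram is simply laced. The associated Dynkin diagram is a chain of 4 nodes with a fork of two nodes at one end (D_6), so the type is D_6 (the algebra so(12)).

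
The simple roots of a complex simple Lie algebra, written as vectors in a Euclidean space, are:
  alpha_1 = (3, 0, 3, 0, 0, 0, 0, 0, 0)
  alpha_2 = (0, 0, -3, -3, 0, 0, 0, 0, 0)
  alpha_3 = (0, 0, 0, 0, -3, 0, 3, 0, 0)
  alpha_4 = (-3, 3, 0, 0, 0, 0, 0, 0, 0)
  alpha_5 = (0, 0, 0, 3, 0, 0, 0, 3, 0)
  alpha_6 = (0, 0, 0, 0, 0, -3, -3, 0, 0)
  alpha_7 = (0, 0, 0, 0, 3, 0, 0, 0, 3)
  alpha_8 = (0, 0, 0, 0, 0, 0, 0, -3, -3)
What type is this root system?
A_8 (sl(9))

Compute the Cartan integers a_ij = 2(alpha_i, alpha_j)/(alpha_j, alpha_j); the resulting 8x8 Cartan matrix is
[[2, -1, 0, -1, 0, 0, 0, 0], [-1, 2, 0, 0, -1, 0, 0, 0], [0, 0, 2, 0, 0, -1, -1, 0], [-1, 0, 0, 2, 0, 0, 0, 0], [0, -1, 0, 0, 2, 0, 0, -1], [0, 0, -1, 0, 0, 2, 0, 0], [0, 0, -1, 0, 0, 0, 2, -1], [0, 0, 0, 0, -1, 0, -1, 2]].
All simple roots have the same length, so the diagram is simply laced. The associated Dynkin diagram is a chain of 8 nodes with single edges (A_8), so the type is A_8 (the algebra sl(9)).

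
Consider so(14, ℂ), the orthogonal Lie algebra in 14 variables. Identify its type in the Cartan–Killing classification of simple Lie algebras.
D_7 (so(14))

This is so(14) with 14 even, which has dimension 14(14-1)/2 = 91 and rank 14/2 = 7. In the classification of classical Lie algebras, the orthogonal algebra so(2n) in an even number of variables has type D_n; here n = 7, so the Dynkin diagram is a chain of 5 nodes with a fork of two nodes at one end (D_7). Hence the type is D_7.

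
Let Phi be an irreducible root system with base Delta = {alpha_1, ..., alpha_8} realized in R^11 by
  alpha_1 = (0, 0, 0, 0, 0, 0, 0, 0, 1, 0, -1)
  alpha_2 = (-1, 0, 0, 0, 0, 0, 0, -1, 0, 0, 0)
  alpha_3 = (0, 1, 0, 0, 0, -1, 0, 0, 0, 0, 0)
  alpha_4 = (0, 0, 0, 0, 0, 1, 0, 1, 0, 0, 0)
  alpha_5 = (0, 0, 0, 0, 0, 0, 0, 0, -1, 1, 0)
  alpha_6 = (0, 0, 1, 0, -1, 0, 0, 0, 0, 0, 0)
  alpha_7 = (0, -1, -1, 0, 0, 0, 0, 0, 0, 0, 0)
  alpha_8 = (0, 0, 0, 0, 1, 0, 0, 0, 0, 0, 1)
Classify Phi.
type A_8

Compute the Cartan integers a_ij = 2(alpha_i, alpha_j)/(alpha_j, alpha_j); the resulting 8x8 Cartan matrix is
[[2, 0, 0, 0, -1, 0, 0, -1], [0, 2, 0, -1, 0, 0, 0, 0], [0, 0, 2, -1, 0, 0, -1, 0], [0, -1, -1, 2, 0, 0, 0, 0], [-1, 0, 0, 0, 2, 0, 0, 0], [0, 0, 0, 0, 0, 2, -1, -1], [0, 0, -1, 0, 0, -1, 2, 0], [-1, 0, 0, 0, 0, -1, 0, 2]].
All simple roots have the same length, so the diagram is simply laced. The associated Dynkin diagram is a chain of 8 nodes with single edges (A_8), so the type is A_8 (the algebra sl(9)).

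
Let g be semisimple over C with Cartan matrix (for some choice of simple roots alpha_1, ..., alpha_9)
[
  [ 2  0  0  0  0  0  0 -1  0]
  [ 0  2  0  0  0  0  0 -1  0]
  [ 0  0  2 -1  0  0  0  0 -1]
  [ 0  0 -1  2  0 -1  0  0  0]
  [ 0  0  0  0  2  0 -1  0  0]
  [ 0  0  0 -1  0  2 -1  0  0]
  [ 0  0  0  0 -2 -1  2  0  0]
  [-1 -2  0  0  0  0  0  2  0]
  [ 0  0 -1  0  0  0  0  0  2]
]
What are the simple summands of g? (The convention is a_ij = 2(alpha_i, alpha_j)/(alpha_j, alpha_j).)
B_3 ⊕ B_6

The diagram associated to this matrix has two connected components: the simple roots {alpha_1, alpha_2, alpha_8} form a chain of 3 nodes with a double edge at one end; the terminal node there is the unique short simple root (B_3), and {alpha_3, alpha_4, alpha_5, alpha_6, alpha_7, alpha_9} form a chain of 6 nodes with a double edge at one end; the terminal node there is the unique short simple root (B_6). A semisimple Lie algebra decomposes uniquely as the direct sum of simple ideals, one per connected component of its Dynkin diagram, so g ≅ B_3 ⊕ B_6 (dimension 21 + 78 = 99).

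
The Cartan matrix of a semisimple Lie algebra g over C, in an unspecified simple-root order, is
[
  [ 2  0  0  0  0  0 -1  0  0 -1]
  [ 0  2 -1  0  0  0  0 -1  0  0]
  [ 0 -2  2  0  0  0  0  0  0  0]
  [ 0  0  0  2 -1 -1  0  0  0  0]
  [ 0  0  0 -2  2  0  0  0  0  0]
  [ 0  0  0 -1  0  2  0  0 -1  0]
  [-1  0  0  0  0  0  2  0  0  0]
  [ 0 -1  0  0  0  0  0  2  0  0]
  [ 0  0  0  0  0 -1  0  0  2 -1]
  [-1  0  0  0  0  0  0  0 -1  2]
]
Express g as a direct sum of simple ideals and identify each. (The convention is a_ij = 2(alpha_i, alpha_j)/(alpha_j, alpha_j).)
C3 + C7

The diagram associated to this matrix has two connected components: the simple roots {alpha_2, alpha_3, alpha_8} form a chain of 3 nodes with a double edge at one end; the terminal node there is the unique long simple root (C_3), and {alpha_1, alpha_4, alpha_5, alpha_6, alpha_7, alpha_9, alpha_10} form a chain of 7 nodes with a double edge at one end; the terminal node there is the unique long simple root (C_7). A semisimple Lie algebra decomposes uniquely as the direct sum of simple ideals, one per connected component of its Dynkin diagram, so g ≅ C_3 ⊕ C_7 (dimension 21 + 105 = 126).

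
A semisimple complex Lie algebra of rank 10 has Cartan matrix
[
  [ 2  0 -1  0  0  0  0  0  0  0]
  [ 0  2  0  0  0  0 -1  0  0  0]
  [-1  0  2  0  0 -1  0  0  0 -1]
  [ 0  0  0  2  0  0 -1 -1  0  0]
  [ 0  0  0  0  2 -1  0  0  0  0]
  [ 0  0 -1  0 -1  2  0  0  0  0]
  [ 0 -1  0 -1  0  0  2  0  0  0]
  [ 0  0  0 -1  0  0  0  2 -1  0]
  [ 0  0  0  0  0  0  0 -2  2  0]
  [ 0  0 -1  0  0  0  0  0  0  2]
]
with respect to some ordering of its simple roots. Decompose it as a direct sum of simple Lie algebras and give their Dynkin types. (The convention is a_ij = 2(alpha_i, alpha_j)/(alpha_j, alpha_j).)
C_5 (sp(10)) + D_5 (so(10))

The diagram associated to this matrix has two connected components: the simple roots {alpha_2, alpha_4, alpha_7, alpha_8, alpha_9} form a chain of 5 nodes with a double edge at one end; the terminal node there is the unique long simple root (C_5), and {alpha_1, alpha_3, alpha_5, alpha_6, alpha_10} form a chain of 3 nodes with a fork of two nodes at one end (D_5). A semisimple Lie algebra decomposes uniquely as the direct sum of simple ideals, one per connected component of its Dynkin diagram, so g ≅ C_5 ⊕ D_5 (dimension 55 + 45 = 100).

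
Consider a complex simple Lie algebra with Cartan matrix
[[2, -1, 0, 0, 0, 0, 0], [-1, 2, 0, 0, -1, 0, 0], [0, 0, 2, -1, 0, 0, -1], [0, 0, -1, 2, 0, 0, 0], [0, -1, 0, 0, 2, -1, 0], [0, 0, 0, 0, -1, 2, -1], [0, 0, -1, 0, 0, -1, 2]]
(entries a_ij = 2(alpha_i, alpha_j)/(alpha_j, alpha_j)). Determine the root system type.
The matrix has rank 7 with 2's on the diagonal. Reading the off-diagonal entries as Dynkin edges (a single edge where a_ij = a_ji = -1; a double or triple edge where a_ij * a_ji = 2 or 3), the diagram is a chain of 7 nodes with single edges (A_7). One simple-root ordering that puts it in standard form is (alpha_1, alpha_2, alpha_5, alpha_6, alpha_7, alpha_3, alpha_4). So the algebra is type A_7, i.e. sl(8).

type A_7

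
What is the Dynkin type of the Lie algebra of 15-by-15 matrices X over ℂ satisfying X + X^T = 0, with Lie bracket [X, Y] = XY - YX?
B_7 (so(15))

This is so(15) with 15 odd, which has dimension 15(15-1)/2 = 105 and rank (15-1)/2 = 7. In the classification of classical Lie algebras, the orthogonal algebra so(2n+1) in an odd number of variables has type B_n; here n = 7, so the Dynkin diagram is a chain of 7 nodes with a double edge at one end; the terminal node there is the unique short simple root (B_7). Hence the type is B_7.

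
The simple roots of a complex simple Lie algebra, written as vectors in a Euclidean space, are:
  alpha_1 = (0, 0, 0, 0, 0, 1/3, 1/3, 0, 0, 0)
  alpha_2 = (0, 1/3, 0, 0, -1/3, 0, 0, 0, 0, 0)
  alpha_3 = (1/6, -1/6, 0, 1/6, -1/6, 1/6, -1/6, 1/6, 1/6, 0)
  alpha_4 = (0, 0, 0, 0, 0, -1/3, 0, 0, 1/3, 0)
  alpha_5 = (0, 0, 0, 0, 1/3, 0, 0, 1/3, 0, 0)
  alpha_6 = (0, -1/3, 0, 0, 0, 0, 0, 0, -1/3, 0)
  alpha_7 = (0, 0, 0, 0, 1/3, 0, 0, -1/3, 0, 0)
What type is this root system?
E_7

Compute the Cartan integers a_ij = 2(alpha_i, alpha_j)/(alpha_j, alpha_j); the resulting 7x7 Cartan matrix is
[[2, 0, 0, -1, 0, 0, 0], [0, 2, 0, 0, -1, -1, -1], [0, 0, 2, 0, 0, 0, -1], [-1, 0, 0, 2, 0, -1, 0], [0, -1, 0, 0, 2, 0, 0], [0, -1, 0, -1, 0, 2, 0], [0, -1, -1, 0, 0, 0, 2]].
All simple roots have the same length, so the diagram is simply laced. The associated Dynkin diagram is a chain of 6 nodes with one extra node attached to the third node from one end (E_7), so the type is E_7.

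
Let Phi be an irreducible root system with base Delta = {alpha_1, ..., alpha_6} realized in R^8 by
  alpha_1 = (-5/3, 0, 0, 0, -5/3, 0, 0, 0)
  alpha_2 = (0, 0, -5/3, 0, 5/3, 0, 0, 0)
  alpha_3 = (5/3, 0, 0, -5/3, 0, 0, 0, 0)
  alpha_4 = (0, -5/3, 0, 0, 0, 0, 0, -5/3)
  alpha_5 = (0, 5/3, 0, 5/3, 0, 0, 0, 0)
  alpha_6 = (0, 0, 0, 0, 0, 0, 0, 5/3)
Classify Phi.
Compute the Cartan integers a_ij = 2(alpha_i, alpha_j)/(alpha_j, alpha_j); the resulting 6x6 Cartan matrix is
[[2, -1, -1, 0, 0, 0], [-1, 2, 0, 0, 0, 0], [-1, 0, 2, 0, -1, 0], [0, 0, 0, 2, -1, -2], [0, 0, -1, -1, 2, 0], [0, 0, 0, -1, 0, 2]].
The roots have two lengths (squared-length ratio 2:1); the short ones are alpha_{6}. The associated Dynkin diagram is a chain of 6 nodes with a double edge at one end; the terminal node there is the unique short simple root (B_6), so the type is B_6 (the algebra so(13)).

B6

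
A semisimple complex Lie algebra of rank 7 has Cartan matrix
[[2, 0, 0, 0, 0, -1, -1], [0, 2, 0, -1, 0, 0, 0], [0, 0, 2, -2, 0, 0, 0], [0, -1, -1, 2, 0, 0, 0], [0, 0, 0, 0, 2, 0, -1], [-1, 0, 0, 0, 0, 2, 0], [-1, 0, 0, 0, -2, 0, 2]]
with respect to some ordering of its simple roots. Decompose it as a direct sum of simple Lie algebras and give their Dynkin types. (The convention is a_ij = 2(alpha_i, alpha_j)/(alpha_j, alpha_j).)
The diagram associated to this matrix has two connected components: the simple roots {alpha_1, alpha_5, alpha_6, alpha_7} form a chain of 4 nodes with a double edge at one end; the terminal node there is the unique short simple root (B_4), and {alpha_2, alpha_3, alpha_4} form a chain of 3 nodes with a double edge at one end; the terminal node there is the unique long simple root (C_3). A semisimple Lie algebra decomposes uniquely as the direct sum of simple ideals, one per connected component of its Dynkin diagram, so g ≅ B_4 ⊕ C_3 (dimension 36 + 21 = 57).

B4 ⊕ C3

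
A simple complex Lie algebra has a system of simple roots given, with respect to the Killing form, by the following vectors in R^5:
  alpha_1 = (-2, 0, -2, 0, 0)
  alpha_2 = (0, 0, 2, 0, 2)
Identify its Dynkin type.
Compute the Cartan integers a_ij = 2(alpha_i, alpha_j)/(alpha_j, alpha_j); the resulting 2x2 Cartan matrix is
[[2, -1], [-1, 2]].
All simple roots have the same length, so the diagram is simply laced. The associated Dynkin diagram is a chain of 2 nodes with single edges (A_2), so the type is A_2 (the algebra sl(3)).

type A_2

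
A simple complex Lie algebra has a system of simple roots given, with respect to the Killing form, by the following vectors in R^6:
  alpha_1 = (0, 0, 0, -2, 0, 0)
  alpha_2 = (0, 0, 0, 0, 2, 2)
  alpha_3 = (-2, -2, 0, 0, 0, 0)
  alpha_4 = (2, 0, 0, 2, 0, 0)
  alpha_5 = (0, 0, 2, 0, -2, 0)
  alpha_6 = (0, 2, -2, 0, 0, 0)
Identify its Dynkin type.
Compute the Cartan integers a_ij = 2(alpha_i, alpha_j)/(alpha_j, alpha_j); the resulting 6x6 Cartan matrix is
[[2, 0, 0, -1, 0, 0], [0, 2, 0, 0, -1, 0], [0, 0, 2, -1, 0, -1], [-2, 0, -1, 2, 0, 0], [0, -1, 0, 0, 2, -1], [0, 0, -1, 0, -1, 2]].
The roots have two lengths (squared-length ratio 2:1); the short ones are alpha_{1}. The associated Dynkin diagram is a chain of 6 nodes with a double edge at one end; the terminal node there is the unique short simple root (B_6), so the type is B_6 (the algebra so(13)).

B_6 (so(13))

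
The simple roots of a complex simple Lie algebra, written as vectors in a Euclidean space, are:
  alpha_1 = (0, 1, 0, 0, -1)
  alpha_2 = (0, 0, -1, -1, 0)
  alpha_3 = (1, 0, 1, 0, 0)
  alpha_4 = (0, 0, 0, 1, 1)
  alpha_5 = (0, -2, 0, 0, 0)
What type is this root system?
Compute the Cartan integers a_ij = 2(alpha_i, alpha_j)/(alpha_j, alpha_j); the resulting 5x5 Cartan matrix is
[[2, 0, 0, -1, -1], [0, 2, -1, -1, 0], [0, -1, 2, 0, 0], [-1, -1, 0, 2, 0], [-2, 0, 0, 0, 2]].
The roots have two lengths (squared-length ratio 2:1); the short ones are alpha_{1,2,3,4}. The associated Dynkin diagram is a chain of 5 nodes with a double edge at one end; the terminal node there is the unique long simple root (C_5), so the type is C_5 (the algebra sp(10)).

type C_5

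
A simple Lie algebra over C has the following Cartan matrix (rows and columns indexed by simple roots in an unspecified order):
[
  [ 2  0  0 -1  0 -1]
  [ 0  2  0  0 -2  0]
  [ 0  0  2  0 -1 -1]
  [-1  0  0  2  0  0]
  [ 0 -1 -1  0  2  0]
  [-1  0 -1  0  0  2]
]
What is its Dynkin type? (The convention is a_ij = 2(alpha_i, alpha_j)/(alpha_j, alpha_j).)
The matrix has rank 6 with 2's on the diagonal. Reading the off-diagonal entries as Dynkin edges (a single edge where a_ij = a_ji = -1; a double or triple edge where a_ij * a_ji = 2 or 3), the diagram is a chain of 6 nodes with a double edge at one end; the terminal node there is the unique long simple root (C_6). One simple-root ordering that puts it in standard form is (alpha_4, alpha_1, alpha_6, alpha_3, alpha_5, alpha_2). So the algebra is type C_6, i.e. sp(12).

C_6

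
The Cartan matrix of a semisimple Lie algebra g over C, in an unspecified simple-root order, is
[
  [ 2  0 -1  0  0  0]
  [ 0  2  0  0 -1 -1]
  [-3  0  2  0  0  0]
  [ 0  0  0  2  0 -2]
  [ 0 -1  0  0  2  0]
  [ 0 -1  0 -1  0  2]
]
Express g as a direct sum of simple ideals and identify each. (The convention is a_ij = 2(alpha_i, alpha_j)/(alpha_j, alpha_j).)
The diagram associated to this matrix has two connected components: the simple roots {alpha_2, alpha_4, alpha_5, alpha_6} form a chain of 4 nodes with a double edge at one end; the terminal node there is the unique long simple root (C_4), and {alpha_1, alpha_3} form two nodes joined by a triple edge (G_2). A semisimple Lie algebra decomposes uniquely as the direct sum of simple ideals, one per connected component of its Dynkin diagram, so g ≅ C_4 ⊕ G_2 (dimension 36 + 14 = 50).

C_4 ⊕ G_2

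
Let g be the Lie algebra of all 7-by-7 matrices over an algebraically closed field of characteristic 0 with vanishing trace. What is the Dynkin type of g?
A_6 (sl(7))

This is sl(7), which has dimension 7^2 - 1 = 48 and rank 7 - 1 = 6 (a Cartan subalgebra is the diagonal traceless matrices). In the classification of classical Lie algebras, the special linear algebra sl(n+1) has type A_n; here n = 6, so the Dynkin diagram is a chain of 6 nodes with single edges (A_6). Hence the type is A_6.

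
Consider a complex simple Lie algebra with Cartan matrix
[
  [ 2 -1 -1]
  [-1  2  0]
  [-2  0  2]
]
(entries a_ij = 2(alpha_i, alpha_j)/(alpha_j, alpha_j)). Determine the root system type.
type C_3

The matrix has rank 3 with 2's on the diagonal. Reading the off-diagonal entries as Dynkin edges (a single edge where a_ij = a_ji = -1; a double or triple edge where a_ij * a_ji = 2 or 3), the diagram is a chain of 3 nodes with a double edge at one end; the terminal node there is the unique long simple root (C_3). One simple-root ordering that puts it in standard form is (alpha_2, alpha_1, alpha_3). So the algebra is type C_3, i.e. sp(6).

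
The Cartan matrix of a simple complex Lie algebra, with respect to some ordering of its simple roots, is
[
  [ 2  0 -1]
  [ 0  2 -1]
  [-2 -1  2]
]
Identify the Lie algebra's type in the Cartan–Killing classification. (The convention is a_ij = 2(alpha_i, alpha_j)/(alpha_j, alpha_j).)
The matrix has rank 3 with 2's on the diagonal. Reading the off-diagonal entries as Dynkin edges (a single edge where a_ij = a_ji = -1; a double or triple edge where a_ij * a_ji = 2 or 3), the diagram is a chain of 3 nodes with a double edge at one end; the terminal node there is the unique short simple root (B_3). One simple-root ordering that puts it in standard form is (alpha_2, alpha_3, alpha_1). So the algebra is type B_3, i.e. so(7).

type B_3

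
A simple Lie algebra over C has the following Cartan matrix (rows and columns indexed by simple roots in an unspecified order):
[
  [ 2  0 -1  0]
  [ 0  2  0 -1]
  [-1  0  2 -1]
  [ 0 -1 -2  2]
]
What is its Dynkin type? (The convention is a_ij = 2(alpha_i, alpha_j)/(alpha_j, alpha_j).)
The matrix has rank 4 with 2's on the diagonal. Reading the off-diagonal entries as Dynkin edges (a single edge where a_ij = a_ji = -1; a double or triple edge where a_ij * a_ji = 2 or 3), the diagram is a chain of 4 nodes with a double edge between the middle two (F_4). One simple-root ordering that puts it in standard form is (alpha_2, alpha_4, alpha_3, alpha_1). So the algebra is type F_4.

F_4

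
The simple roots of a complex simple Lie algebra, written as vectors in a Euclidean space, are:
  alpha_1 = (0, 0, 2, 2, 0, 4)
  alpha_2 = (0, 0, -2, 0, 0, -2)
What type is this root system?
Compute the Cartan integers a_ij = 2(alpha_i, alpha_j)/(alpha_j, alpha_j); the resulting 2x2 Cartan matrix is
[[2, -3], [-1, 2]].
The roots have two lengths (squared-length ratio 3:1); the short ones are alpha_{2}. The associated Dynkin diagram is two nodes joined by a triple edge (G_2), so the type is G_2.

G2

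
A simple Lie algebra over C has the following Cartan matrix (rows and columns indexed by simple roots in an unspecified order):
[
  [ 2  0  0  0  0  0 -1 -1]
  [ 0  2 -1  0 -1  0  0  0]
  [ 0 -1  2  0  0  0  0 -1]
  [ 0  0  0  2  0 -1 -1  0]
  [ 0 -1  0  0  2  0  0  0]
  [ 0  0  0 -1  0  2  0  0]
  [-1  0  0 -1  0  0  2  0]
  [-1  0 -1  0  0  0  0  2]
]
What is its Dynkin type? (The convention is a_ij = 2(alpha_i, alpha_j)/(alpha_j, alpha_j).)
A_8 (sl(9))

The matrix has rank 8 with 2's on the diagonal. Reading the off-diagonal entries as Dynkin edges (a single edge where a_ij = a_ji = -1; a double or triple edge where a_ij * a_ji = 2 or 3), the diagram is a chain of 8 nodes with single edges (A_8). One simple-root ordering that puts it in standard form is (alpha_6, alpha_4, alpha_7, alpha_1, alpha_8, alpha_3, alpha_2, alpha_5). So the algebra is type A_8, i.e. sl(9).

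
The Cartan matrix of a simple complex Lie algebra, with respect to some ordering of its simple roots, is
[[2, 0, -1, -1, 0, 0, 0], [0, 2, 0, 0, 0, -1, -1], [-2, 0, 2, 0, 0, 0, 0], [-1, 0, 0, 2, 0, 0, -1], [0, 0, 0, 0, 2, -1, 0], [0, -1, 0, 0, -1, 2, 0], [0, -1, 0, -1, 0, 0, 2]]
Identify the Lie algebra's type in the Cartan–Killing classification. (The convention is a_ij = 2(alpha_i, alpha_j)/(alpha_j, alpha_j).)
C7

The matrix has rank 7 with 2's on the diagonal. Reading the off-diagonal entries as Dynkin edges (a single edge where a_ij = a_ji = -1; a double or triple edge where a_ij * a_ji = 2 or 3), the diagram is a chain of 7 nodes with a double edge at one end; the terminal node there is the unique long simple root (C_7). One simple-root ordering that puts it in standard form is (alpha_5, alpha_6, alpha_2, alpha_7, alpha_4, alpha_1, alpha_3). So the algebra is type C_7, i.e. sp(14).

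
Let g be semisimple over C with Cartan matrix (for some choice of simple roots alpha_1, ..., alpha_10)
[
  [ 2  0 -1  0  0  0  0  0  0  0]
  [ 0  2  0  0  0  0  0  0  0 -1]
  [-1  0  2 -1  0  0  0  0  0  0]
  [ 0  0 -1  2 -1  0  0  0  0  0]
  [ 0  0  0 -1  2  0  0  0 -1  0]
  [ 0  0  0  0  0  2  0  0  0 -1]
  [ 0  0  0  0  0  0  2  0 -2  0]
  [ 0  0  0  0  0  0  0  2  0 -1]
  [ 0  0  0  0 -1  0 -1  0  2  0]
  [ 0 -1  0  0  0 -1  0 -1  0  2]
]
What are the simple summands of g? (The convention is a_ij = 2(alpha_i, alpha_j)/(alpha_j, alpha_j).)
The diagram associated to this matrix has two connected components: the simple roots {alpha_1, alpha_3, alpha_4, alpha_5, alpha_7, alpha_9} form a chain of 6 nodes with a double edge at one end; the terminal node there is the unique long simple root (C_6), and {alpha_2, alpha_6, alpha_8, alpha_10} form a chain of 2 nodes with a fork of two nodes at one end (D_4). A semisimple Lie algebra decomposes uniquely as the direct sum of simple ideals, one per connected component of its Dynkin diagram, so g ≅ C_6 ⊕ D_4 (dimension 78 + 28 = 106).

type C_6 + type D_4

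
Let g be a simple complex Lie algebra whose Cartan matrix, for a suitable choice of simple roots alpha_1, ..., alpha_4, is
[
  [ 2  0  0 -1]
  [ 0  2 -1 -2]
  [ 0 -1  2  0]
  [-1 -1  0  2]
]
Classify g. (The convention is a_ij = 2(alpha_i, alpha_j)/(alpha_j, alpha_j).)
F_4

The matrix has rank 4 with 2's on the diagonal. Reading the off-diagonal entries as Dynkin edges (a single edge where a_ij = a_ji = -1; a double or triple edge where a_ij * a_ji = 2 or 3), the diagram is a chain of 4 nodes with a double edge between the middle two (F_4). One simple-root ordering that puts it in standard form is (alpha_3, alpha_2, alpha_4, alpha_1). So the algebra is type F_4.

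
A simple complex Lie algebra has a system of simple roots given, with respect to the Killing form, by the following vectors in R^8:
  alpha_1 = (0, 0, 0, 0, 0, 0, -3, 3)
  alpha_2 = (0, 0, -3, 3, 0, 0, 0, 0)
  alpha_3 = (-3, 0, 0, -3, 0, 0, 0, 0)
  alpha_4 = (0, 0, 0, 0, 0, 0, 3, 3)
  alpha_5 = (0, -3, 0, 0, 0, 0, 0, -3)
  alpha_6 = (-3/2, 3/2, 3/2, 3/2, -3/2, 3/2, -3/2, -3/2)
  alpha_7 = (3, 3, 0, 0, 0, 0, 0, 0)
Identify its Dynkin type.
Compute the Cartan integers a_ij = 2(alpha_i, alpha_j)/(alpha_j, alpha_j); the resulting 7x7 Cartan matrix is
[[2, 0, 0, 0, -1, 0, 0], [0, 2, -1, 0, 0, 0, 0], [0, -1, 2, 0, 0, 0, -1], [0, 0, 0, 2, -1, -1, 0], [-1, 0, 0, -1, 2, 0, -1], [0, 0, 0, -1, 0, 2, 0], [0, 0, -1, 0, -1, 0, 2]].
All simple roots have the same length, so the diagram is simply laced. The associated Dynkin diagram is a chain of 6 nodes with one extra node attached to the third node from one end (E_7), so the type is E_7.

E7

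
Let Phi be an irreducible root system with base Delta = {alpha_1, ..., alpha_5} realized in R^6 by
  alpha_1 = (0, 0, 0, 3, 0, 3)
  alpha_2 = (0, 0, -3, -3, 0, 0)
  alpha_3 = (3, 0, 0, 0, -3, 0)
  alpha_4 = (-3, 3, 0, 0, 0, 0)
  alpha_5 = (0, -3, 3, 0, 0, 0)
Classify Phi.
type A_5

Compute the Cartan integers a_ij = 2(alpha_i, alpha_j)/(alpha_j, alpha_j); the resulting 5x5 Cartan matrix is
[[2, -1, 0, 0, 0], [-1, 2, 0, 0, -1], [0, 0, 2, -1, 0], [0, 0, -1, 2, -1], [0, -1, 0, -1, 2]].
All simple roots have the same length, so the diagram is simply laced. The associated Dynkin diagram is a chain of 5 nodes with single edges (A_5), so the type is A_5 (the algebra sl(6)).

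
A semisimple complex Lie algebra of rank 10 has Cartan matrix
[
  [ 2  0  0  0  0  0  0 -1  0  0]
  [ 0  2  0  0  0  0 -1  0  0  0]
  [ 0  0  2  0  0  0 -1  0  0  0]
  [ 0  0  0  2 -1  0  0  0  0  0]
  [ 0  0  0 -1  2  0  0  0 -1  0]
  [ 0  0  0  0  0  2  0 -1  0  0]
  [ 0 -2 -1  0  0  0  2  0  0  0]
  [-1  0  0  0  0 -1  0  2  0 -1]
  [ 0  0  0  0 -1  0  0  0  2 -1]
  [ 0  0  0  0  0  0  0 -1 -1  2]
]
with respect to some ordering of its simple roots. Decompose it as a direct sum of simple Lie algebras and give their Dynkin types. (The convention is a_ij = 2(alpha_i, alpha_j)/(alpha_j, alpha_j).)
The diagram associated to this matrix has two connected components: the simple roots {alpha_2, alpha_3, alpha_7} form a chain of 3 nodes with a double edge at one end; the terminal node there is the unique short simple root (B_3), and {alpha_1, alpha_4, alpha_5, alpha_6, alpha_8, alpha_9, alpha_10} form a chain of 5 nodes with a fork of two nodes at one end (D_7). A semisimple Lie algebra decomposes uniquely as the direct sum of simple ideals, one per connected component of its Dynkin diagram, so g ≅ B_3 ⊕ D_7 (dimension 21 + 91 = 112).

type B_3 ⊕ type D_7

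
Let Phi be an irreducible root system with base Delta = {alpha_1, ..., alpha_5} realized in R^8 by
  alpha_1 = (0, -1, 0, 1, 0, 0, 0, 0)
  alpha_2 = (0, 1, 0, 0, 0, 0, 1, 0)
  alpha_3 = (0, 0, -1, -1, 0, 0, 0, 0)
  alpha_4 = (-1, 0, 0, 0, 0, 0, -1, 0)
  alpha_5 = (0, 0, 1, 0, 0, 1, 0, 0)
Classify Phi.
Compute the Cartan integers a_ij = 2(alpha_i, alpha_j)/(alpha_j, alpha_j); the resulting 5x5 Cartan matrix is
[[2, -1, -1, 0, 0], [-1, 2, 0, -1, 0], [-1, 0, 2, 0, -1], [0, -1, 0, 2, 0], [0, 0, -1, 0, 2]].
All simple roots have the same length, so the diagram is simply laced. The associated Dynkin diagram is a chain of 5 nodes with single edges (A_5), so the type is A_5 (the algebra sl(6)).

A5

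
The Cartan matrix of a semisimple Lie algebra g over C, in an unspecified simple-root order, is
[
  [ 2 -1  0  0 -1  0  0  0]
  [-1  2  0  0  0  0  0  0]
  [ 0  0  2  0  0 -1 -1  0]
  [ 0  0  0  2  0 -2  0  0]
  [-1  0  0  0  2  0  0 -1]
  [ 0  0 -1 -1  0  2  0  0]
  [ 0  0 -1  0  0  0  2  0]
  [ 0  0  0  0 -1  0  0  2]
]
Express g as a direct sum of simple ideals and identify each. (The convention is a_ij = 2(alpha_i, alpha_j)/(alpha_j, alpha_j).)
type A_4 ⊕ type C_4

The diagram associated to this matrix has two connected components: the simple roots {alpha_1, alpha_2, alpha_5, alpha_8} form a chain of 4 nodes with single edges (A_4), and {alpha_3, alpha_4, alpha_6, alpha_7} form a chain of 4 nodes with a double edge at one end; the terminal node there is the unique long simple root (C_4). A semisimple Lie algebra decomposes uniquely as the direct sum of simple ideals, one per connected component of its Dynkin diagram, so g ≅ A_4 ⊕ C_4 (dimension 24 + 36 = 60).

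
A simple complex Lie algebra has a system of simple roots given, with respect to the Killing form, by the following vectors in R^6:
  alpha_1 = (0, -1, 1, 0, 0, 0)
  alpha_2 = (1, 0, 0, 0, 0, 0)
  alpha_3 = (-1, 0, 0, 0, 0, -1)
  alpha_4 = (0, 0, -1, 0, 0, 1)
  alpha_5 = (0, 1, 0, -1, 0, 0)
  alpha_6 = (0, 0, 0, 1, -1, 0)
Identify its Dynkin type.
Compute the Cartan integers a_ij = 2(alpha_i, alpha_j)/(alpha_j, alpha_j); the resulting 6x6 Cartan matrix is
[[2, 0, 0, -1, -1, 0], [0, 2, -1, 0, 0, 0], [0, -2, 2, -1, 0, 0], [-1, 0, -1, 2, 0, 0], [-1, 0, 0, 0, 2, -1], [0, 0, 0, 0, -1, 2]].
The roots have two lengths (squared-length ratio 2:1); the short ones are alpha_{2}. The associated Dynkin diagram is a chain of 6 nodes with a double edge at one end; the terminal node there is the unique short simple root (B_6), so the type is B_6 (the algebra so(13)).

B6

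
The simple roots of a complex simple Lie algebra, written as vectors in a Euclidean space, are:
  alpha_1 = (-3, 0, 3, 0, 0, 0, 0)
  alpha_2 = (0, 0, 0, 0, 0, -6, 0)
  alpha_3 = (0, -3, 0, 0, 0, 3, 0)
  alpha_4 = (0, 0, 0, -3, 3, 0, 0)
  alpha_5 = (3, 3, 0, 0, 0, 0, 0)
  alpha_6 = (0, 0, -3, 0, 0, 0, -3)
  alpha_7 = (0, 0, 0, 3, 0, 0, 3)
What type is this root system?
C_7

Compute the Cartan integers a_ij = 2(alpha_i, alpha_j)/(alpha_j, alpha_j); the resulting 7x7 Cartan matrix is
[[2, 0, 0, 0, -1, -1, 0], [0, 2, -2, 0, 0, 0, 0], [0, -1, 2, 0, -1, 0, 0], [0, 0, 0, 2, 0, 0, -1], [-1, 0, -1, 0, 2, 0, 0], [-1, 0, 0, 0, 0, 2, -1], [0, 0, 0, -1, 0, -1, 2]].
The roots have two lengths (squared-length ratio 2:1); the short ones are alpha_{1,3,4,5,6,7}. The associated Dynkin diagram is a chain of 7 nodes with a double edge at one end; the terminal node there is the unique long simple root (C_7), so the type is C_7 (the algebra sp(14)).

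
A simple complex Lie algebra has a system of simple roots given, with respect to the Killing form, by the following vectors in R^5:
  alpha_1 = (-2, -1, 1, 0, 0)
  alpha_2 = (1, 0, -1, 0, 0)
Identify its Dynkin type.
Compute the Cartan integers a_ij = 2(alpha_i, alpha_j)/(alpha_j, alpha_j); the resulting 2x2 Cartan matrix is
[[2, -3], [-1, 2]].
The roots have two lengths (squared-length ratio 3:1); the short ones are alpha_{2}. The associated Dynkin diagram is two nodes joined by a triple edge (G_2), so the type is G_2.

G2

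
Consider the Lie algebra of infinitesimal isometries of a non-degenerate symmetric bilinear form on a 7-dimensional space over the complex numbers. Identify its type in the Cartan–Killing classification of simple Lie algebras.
This is so(7) with 7 odd, which has dimension 7(7-1)/2 = 21 and rank (7-1)/2 = 3. In the classification of classical Lie algebras, the orthogonal algebra so(2n+1) in an odd number of variables has type B_n; here n = 3, so the Dynkin diagram is a chain of 3 nodes with a double edge at one end; the terminal node there is the unique short simple root (B_3). Hence the type is B_3.

type B_3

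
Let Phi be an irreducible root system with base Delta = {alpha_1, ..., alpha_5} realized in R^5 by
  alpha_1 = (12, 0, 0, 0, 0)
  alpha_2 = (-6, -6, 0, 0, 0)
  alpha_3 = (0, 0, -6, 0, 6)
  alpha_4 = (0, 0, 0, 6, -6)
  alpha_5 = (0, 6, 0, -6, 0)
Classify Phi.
type C_5

Compute the Cartan integers a_ij = 2(alpha_i, alpha_j)/(alpha_j, alpha_j); the resulting 5x5 Cartan matrix is
[[2, -2, 0, 0, 0], [-1, 2, 0, 0, -1], [0, 0, 2, -1, 0], [0, 0, -1, 2, -1], [0, -1, 0, -1, 2]].
The roots have two lengths (squared-length ratio 2:1); the short ones are alpha_{2,3,4,5}. The associated Dynkin diagram is a chain of 5 nodes with a double edge at one end; the terminal node there is the unique long simple root (C_5), so the type is C_5 (the algebra sp(10)).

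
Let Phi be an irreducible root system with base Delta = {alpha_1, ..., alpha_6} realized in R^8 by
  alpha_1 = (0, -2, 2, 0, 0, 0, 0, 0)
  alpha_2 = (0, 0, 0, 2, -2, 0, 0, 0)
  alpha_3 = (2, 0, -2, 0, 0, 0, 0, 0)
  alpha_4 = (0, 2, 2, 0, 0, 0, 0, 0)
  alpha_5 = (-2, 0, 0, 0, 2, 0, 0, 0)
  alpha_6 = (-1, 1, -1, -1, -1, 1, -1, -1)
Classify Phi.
E6

Compute the Cartan integers a_ij = 2(alpha_i, alpha_j)/(alpha_j, alpha_j); the resulting 6x6 Cartan matrix is
[[2, 0, -1, 0, 0, -1], [0, 2, 0, 0, -1, 0], [-1, 0, 2, -1, -1, 0], [0, 0, -1, 2, 0, 0], [0, -1, -1, 0, 2, 0], [-1, 0, 0, 0, 0, 2]].
All simple roots have the same length, so the diagram is simply laced. The associated Dynkin diagram is a chain of 5 nodes with one extra node attached to the third node from one end (E_6), so the type is E_6.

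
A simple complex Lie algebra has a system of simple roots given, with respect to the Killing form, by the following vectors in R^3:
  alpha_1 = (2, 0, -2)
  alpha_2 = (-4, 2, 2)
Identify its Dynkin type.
Compute the Cartan integers a_ij = 2(alpha_i, alpha_j)/(alpha_j, alpha_j); the resulting 2x2 Cartan matrix is
[[2, -1], [-3, 2]].
The roots have two lengths (squared-length ratio 3:1); the short ones are alpha_{1}. The associated Dynkin diagram is two nodes joined by a triple edge (G_2), so the type is G_2.

G_2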